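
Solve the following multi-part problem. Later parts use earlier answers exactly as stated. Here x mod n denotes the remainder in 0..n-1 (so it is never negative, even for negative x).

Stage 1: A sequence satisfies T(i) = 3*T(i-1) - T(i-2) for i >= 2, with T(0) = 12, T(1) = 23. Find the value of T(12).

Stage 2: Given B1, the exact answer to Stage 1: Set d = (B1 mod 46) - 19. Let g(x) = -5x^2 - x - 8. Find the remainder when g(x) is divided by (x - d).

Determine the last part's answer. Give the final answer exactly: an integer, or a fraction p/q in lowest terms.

-1148

Stage 1: T(2) = 3*(23) - 1*(12) = 57; iterating: T(2)=57, T(3)=148, T(4)=387, T(5)=1013, T(6)=2652, T(7)=6943, T(8)=18177, T(9)=47588, T(10)=124587, T(11)=326173, T(12)=853932; answer 853932
Stage 2: B1 = 853932; d = 15; remainder = value at the root: -5*(15)^2 - 1*(15)^1 - 8 = (-1125) + (-15) + (-8) = -1148; answer -1148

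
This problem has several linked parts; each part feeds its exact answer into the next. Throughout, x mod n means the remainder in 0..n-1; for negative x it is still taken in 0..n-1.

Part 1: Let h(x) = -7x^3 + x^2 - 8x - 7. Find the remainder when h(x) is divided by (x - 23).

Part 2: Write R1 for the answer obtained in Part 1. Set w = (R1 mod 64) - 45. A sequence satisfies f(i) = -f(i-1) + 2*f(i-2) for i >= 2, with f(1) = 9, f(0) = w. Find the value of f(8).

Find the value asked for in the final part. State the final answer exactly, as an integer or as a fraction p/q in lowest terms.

-1797

Part 1: remainder = value at the root: -7*(23)^3 + 1*(23)^2 - 8*(23)^1 - 7 = (-85169) + (529) + (-184) + (-7) = -84831; answer -84831
Part 2: R1 = -84831; w = -12; f(2) = -1*(9) + 2*(-12) = -33; iterating: f(2)=-33, f(3)=51, f(4)=-117, f(5)=219, f(6)=-453, f(7)=891, f(8)=-1797; answer -1797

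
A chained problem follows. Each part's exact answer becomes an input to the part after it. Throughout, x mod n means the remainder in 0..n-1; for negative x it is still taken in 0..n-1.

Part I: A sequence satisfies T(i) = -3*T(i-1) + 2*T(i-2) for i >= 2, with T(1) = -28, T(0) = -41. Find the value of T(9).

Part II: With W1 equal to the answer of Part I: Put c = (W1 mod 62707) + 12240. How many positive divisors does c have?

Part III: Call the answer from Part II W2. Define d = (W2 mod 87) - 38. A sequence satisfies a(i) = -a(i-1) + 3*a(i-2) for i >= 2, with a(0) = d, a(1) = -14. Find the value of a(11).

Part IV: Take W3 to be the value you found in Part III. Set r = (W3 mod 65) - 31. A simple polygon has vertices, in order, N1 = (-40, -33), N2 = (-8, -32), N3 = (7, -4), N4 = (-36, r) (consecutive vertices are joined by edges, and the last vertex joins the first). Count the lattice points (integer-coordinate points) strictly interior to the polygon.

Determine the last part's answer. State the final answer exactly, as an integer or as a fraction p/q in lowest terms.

Part I: T(2) = -3*(-28) + 2*(-41) = 2; iterating: T(2)=2, T(3)=-62, T(4)=190, T(5)=-694, T(6)=2462, T(7)=-8774, T(8)=31246, T(9)=-111286; answer -111286
Part II: W1 = -111286; c = 26368; 26368 = 2^8 * 103; number of divisors = (8+1) * (1+1) = 18; answer 18
Part III: W2 = 18; d = -20; a(2) = -1*(-14) + 3*(-20) = -46; iterating: a(2)=-46, a(3)=4, a(4)=-142, a(5)=154, a(6)=-580, a(7)=1042, a(8)=-2782, a(9)=5908, a(10)=-14254, a(11)=31978; answer 31978
Part IV: W3 = 31978; r = 32; cross terms: (-40*-32 - -8*-33)=1016, (-8*-4 - 7*-32)=256, (7*32 - -36*-4)=80, (-36*-33 - -40*32)=2468; twice the area = |3820| = 3820; area = 1910; boundary points = 1 + 1 + 1 + 1 = 4; strictly interior points = area - boundary/2 + 1 = 1909; answer 1909

1909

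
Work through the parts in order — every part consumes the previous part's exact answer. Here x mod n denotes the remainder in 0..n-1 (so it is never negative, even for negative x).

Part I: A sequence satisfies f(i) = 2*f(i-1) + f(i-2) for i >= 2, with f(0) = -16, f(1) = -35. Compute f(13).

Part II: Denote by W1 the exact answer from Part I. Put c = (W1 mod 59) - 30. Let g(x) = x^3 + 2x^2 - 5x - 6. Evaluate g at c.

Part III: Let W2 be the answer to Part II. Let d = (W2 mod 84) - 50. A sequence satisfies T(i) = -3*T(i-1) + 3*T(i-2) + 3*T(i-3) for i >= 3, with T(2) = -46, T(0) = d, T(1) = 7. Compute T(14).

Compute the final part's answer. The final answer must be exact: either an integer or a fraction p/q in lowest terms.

Part I: f(2) = 2*(-35) + 1*(-16) = -86; iterating: f(2)=-86, f(3)=-207, f(4)=-500, f(5)=-1207, f(6)=-2914, f(7)=-7035, f(8)=-16984, f(9)=-41003, f(10)=-98990, f(11)=-238983, f(12)=-576956, f(13)=-1392895; answer -1392895
Part II: W1 = -1392895; c = 6; 1*(6)^3 + 2*(6)^2 - 5*(6)^1 - 6 = (216) + (72) + (-30) + (-6) = 252; answer 252
Part III: W2 = 252; d = -50; T(3) = -3*(-46) + 3*(7) + 3*(-50) = 9; iterating: T(3)=9, T(4)=-144, T(5)=321, T(6)=-1368, T(7)=4635, T(8)=-17046, T(9)=60939, T(10)=-220050, T(11)=791829, T(12)=-2852820, T(13)=10273797, T(14)=-37004364; answer -37004364

-37004364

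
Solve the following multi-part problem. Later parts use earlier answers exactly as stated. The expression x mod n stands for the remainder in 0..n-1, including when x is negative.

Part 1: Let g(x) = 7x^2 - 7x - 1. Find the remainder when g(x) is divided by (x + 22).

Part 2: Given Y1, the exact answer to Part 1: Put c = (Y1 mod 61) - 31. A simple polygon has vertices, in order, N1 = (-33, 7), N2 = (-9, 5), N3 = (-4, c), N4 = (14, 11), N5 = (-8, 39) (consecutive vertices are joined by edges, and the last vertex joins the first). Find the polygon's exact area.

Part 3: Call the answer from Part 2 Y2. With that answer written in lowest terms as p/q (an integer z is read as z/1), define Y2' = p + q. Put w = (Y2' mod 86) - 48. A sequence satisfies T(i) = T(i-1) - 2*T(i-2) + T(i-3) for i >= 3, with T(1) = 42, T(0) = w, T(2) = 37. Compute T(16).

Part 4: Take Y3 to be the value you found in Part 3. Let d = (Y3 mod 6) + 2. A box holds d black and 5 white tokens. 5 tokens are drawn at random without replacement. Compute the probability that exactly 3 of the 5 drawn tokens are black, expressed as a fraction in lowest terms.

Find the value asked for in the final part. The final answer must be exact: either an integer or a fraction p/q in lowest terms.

Part 1: remainder = value at the root: 7*(-22)^2 - 7*(-22)^1 - 1 = (3388) + (154) + (-1) = 3541; answer 3541
Part 2: Y1 = 3541; c = -28; cross terms: (-33*5 - -9*7)=-102, (-9*-28 - -4*5)=272, (-4*11 - 14*-28)=348, (14*39 - -8*11)=634, (-8*7 - -33*39)=1231; twice the area = |2383| = 2383; area = 2383/2; answer 2383/2
Part 3: Y2 = 2383/2; threaded value p + q = 2385; w = 15; T(3) = 1*(37) - 2*(42) + 1*(15) = -32; iterating: T(3)=-32, T(4)=-64, T(5)=37, T(6)=133, T(7)=-5, T(8)=-234, T(9)=-91, T(10)=372, T(11)=320, T(12)=-515, T(13)=-783, T(14)=567, T(15)=1618, T(16)=-299; answer -299
Part 4: Y3 = -299; d = 3; total draws C(8,5) = 56; favorable C(3,3)*C(5,2) = 10; P = 5/28; answer 5/28

5/28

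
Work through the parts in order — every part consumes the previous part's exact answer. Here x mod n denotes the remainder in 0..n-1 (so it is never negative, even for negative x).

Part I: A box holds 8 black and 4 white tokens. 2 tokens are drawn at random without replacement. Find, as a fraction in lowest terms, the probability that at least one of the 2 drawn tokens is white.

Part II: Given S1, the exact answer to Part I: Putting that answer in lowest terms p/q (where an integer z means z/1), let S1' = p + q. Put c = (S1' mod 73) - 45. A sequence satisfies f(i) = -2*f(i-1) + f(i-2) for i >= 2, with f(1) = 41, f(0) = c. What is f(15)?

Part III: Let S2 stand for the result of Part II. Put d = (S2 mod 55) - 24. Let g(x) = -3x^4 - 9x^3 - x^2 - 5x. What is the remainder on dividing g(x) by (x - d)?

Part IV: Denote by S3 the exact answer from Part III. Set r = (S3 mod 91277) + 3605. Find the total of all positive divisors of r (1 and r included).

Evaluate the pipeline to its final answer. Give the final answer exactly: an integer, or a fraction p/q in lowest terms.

78480

Part I: total draws C(12,2) = 66; complement C(8,2) = 28; favorable 66 - 28 = 38; P = 19/33; answer 19/33
Part II: S1 = 19/33; threaded value p + q = 52; c = 7; f(2) = -2*(41) + 1*(7) = -75; iterating: f(2)=-75, f(3)=191, f(4)=-457, f(5)=1105, f(6)=-2667, f(7)=6439, f(8)=-15545, f(9)=37529, f(10)=-90603, f(11)=218735, f(12)=-528073, f(13)=1274881, f(14)=-3077835, f(15)=7430551; answer 7430551
Part III: S2 = 7430551; d = 27; remainder = value at the root: -3*(27)^4 - 9*(27)^3 - 1*(27)^2 - 5*(27)^1 = (-1594323) + (-177147) + (-729) + (-135) = -1772334; answer -1772334
Part IV: S3 = -1772334; r = 56811; 56811 = 3 * 29 * 653; sigma = (1 + 3) * (1 + 29) * (1 + 653) = 4 * 30 * 654 = 78480; answer 78480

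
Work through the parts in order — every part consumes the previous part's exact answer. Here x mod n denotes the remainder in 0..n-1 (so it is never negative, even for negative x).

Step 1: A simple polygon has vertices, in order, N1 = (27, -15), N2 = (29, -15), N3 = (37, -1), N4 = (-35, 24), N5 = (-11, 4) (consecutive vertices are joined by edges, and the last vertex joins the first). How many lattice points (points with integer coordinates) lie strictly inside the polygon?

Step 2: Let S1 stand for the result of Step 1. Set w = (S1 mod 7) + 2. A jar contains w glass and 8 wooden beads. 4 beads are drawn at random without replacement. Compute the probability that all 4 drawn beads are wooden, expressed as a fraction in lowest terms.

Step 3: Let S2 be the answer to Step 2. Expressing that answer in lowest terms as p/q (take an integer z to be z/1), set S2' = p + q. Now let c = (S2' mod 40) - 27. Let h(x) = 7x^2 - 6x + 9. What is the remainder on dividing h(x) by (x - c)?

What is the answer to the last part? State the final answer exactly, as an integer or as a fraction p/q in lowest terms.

4897

Step 1: cross terms: (27*-15 - 29*-15)=30, (29*-1 - 37*-15)=526, (37*24 - -35*-1)=853, (-35*4 - -11*24)=124, (-11*-15 - 27*4)=57; twice the area = |1590| = 1590; area = 795; boundary points = 2 + 2 + 1 + 4 + 19 = 28; strictly interior points = area - boundary/2 + 1 = 782; answer 782
Step 2: S1 = 782; w = 7; total draws C(15,4) = 1365; favorable C(8,4) = 70; P = 2/39; answer 2/39
Step 3: S2 = 2/39; threaded value p + q = 41; c = -26; remainder = value at the root: 7*(-26)^2 - 6*(-26)^1 + 9 = (4732) + (156) + (9) = 4897; answer 4897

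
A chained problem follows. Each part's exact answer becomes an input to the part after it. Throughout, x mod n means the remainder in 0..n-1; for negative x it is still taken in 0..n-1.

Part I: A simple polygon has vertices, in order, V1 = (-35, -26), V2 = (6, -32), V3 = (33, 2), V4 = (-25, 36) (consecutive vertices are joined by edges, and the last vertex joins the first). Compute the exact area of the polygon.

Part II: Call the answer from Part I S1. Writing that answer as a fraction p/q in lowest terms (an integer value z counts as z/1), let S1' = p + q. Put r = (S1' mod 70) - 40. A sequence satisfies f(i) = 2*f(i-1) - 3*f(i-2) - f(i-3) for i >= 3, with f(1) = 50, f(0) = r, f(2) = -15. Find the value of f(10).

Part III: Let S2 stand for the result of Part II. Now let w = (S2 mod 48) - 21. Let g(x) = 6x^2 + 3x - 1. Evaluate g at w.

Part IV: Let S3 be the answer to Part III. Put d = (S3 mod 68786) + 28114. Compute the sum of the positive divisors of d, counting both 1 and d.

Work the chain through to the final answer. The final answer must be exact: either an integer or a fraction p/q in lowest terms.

Part I: cross terms: (-35*-32 - 6*-26)=1276, (6*2 - 33*-32)=1068, (33*36 - -25*2)=1238, (-25*-26 - -35*36)=1910; twice the area = |5492| = 5492; area = 2746; answer 2746
Part II: S1 = 2746; threaded value p + q = 2747; r = -23; f(3) = 2*(-15) - 3*(50) - 1*(-23) = -157; iterating: f(3)=-157, f(4)=-319, f(5)=-152, f(6)=810, f(7)=2395, f(8)=2512, f(9)=-2971, f(10)=-15873; answer -15873
Part III: S2 = -15873; w = -6; 6*(-6)^2 + 3*(-6)^1 - 1 = (216) + (-18) + (-1) = 197; answer 197
Part IV: S3 = 197; d = 28311; 28311 = 3 * 9437; sigma = (1 + 3) * (1 + 9437) = 4 * 9438 = 37752; answer 37752

37752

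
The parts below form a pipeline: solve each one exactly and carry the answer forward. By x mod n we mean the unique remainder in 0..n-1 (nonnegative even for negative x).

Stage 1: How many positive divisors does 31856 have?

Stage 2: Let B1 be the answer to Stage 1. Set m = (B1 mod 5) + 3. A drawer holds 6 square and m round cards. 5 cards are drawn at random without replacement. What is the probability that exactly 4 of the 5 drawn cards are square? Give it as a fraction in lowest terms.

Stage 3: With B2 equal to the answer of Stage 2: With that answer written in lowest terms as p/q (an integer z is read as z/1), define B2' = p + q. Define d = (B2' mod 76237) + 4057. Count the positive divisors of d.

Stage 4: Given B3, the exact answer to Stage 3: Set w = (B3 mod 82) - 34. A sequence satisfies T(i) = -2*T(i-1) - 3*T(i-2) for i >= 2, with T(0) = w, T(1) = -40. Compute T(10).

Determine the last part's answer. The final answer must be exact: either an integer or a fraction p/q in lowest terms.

5252

Stage 1: 31856 = 2^4 * 11 * 181; number of divisors = (4+1) * (1+1) * (1+1) = 20; answer 20
Stage 2: B1 = 20; m = 3; total draws C(9,5) = 126; favorable C(6,4)*C(3,1) = 45; P = 5/14; answer 5/14
Stage 3: B2 = 5/14; threaded value p + q = 19; d = 4076; 4076 = 2^2 * 1019; number of divisors = (2+1) * (1+1) = 6; answer 6
Stage 4: B3 = 6; w = -28; T(2) = -2*(-40) - 3*(-28) = 164; iterating: T(2)=164, T(3)=-208, T(4)=-76, T(5)=776, T(6)=-1324, T(7)=320, T(8)=3332, T(9)=-7624, T(10)=5252; answer 5252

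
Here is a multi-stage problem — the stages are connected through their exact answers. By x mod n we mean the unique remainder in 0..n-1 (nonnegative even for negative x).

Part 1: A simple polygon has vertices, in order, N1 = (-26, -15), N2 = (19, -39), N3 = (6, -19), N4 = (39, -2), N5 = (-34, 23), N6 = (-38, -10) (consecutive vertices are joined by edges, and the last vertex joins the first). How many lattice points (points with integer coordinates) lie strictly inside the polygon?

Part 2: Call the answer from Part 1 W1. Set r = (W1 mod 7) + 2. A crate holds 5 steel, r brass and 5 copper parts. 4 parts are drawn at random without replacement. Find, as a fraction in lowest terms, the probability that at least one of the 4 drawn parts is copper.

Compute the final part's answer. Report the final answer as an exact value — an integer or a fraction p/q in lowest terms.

Part 1: cross terms: (-26*-39 - 19*-15)=1299, (19*-19 - 6*-39)=-127, (6*-2 - 39*-19)=729, (39*23 - -34*-2)=829, (-34*-10 - -38*23)=1214, (-38*-15 - -26*-10)=310; twice the area = |4254| = 4254; area = 2127; boundary points = 3 + 1 + 1 + 1 + 1 + 1 = 8; strictly interior points = area - boundary/2 + 1 = 2124; answer 2124
Part 2: W1 = 2124; r = 5; total draws C(15,4) = 1365; complement C(10,4) = 210; favorable 1365 - 210 = 1155; P = 11/13; answer 11/13

11/13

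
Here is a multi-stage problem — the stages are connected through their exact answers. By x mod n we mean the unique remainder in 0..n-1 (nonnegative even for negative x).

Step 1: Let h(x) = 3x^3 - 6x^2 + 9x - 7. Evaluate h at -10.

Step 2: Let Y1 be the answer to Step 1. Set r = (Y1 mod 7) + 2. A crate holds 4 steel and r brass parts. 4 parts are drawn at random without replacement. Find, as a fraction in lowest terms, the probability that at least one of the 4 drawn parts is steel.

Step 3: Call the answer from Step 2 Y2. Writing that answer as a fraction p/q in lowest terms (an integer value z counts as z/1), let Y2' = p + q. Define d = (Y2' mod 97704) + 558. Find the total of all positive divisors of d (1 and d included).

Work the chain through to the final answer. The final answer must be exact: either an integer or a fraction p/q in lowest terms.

Step 1: 3*(-10)^3 - 6*(-10)^2 + 9*(-10)^1 - 7 = (-3000) + (-600) + (-90) + (-7) = -3697; answer -3697
Step 2: Y1 = -3697; r = 8; total draws C(12,4) = 495; complement C(8,4) = 70; favorable 495 - 70 = 425; P = 85/99; answer 85/99
Step 3: Y2 = 85/99; threaded value p + q = 184; d = 742; 742 = 2 * 7 * 53; sigma = (1 + 2) * (1 + 7) * (1 + 53) = 3 * 8 * 54 = 1296; answer 1296

1296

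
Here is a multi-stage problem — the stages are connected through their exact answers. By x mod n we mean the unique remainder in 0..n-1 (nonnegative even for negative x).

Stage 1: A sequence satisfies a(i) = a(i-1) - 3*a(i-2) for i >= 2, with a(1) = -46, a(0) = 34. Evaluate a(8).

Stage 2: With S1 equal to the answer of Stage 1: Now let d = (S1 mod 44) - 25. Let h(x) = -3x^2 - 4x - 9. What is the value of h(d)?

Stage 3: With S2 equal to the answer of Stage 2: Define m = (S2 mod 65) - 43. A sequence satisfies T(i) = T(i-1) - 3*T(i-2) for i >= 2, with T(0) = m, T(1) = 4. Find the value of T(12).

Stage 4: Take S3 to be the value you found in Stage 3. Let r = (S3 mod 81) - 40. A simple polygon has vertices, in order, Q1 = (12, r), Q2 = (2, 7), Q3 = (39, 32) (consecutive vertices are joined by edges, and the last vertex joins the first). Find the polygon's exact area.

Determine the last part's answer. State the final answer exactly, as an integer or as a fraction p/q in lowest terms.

310

Stage 1: a(2) = 1*(-46) - 3*(34) = -148; iterating: a(2)=-148, a(3)=-10, a(4)=434, a(5)=464, a(6)=-838, a(7)=-2230, a(8)=284; answer 284
Stage 2: S1 = 284; d = -5; -3*(-5)^2 - 4*(-5)^1 - 9 = (-75) + (20) + (-9) = -64; answer -64
Stage 3: S2 = -64; m = -42; T(2) = 1*(4) - 3*(-42) = 130; iterating: T(2)=130, T(3)=118, T(4)=-272, T(5)=-626, T(6)=190, T(7)=2068, T(8)=1498, T(9)=-4706, T(10)=-9200, T(11)=4918, T(12)=32518; answer 32518
Stage 4: S3 = 32518; r = -3; cross terms: (12*7 - 2*-3)=90, (2*32 - 39*7)=-209, (39*-3 - 12*32)=-501; twice the area = |-620| = 620; area = 310; answer 310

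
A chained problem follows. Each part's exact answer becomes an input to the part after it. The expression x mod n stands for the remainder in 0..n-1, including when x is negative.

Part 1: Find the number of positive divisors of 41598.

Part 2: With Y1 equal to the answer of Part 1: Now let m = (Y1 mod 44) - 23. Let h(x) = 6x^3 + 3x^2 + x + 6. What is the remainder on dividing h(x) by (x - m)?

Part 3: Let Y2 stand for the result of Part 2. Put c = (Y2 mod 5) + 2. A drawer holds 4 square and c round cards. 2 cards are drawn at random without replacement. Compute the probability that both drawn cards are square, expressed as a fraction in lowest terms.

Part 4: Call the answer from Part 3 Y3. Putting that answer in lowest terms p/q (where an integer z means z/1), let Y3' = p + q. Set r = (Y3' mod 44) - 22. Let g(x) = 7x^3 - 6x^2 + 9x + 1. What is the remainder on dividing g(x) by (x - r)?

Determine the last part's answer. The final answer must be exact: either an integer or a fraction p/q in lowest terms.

Part 1: 41598 = 2 * 3^2 * 2311; number of divisors = (1+1) * (2+1) * (1+1) = 12; answer 12
Part 2: Y1 = 12; m = -11; remainder = value at the root: 6*(-11)^3 + 3*(-11)^2 + 1*(-11)^1 + 6 = (-7986) + (363) + (-11) + (6) = -7628; answer -7628
Part 3: Y2 = -7628; c = 4; total draws C(8,2) = 28; favorable C(4,2) = 6; P = 3/14; answer 3/14
Part 4: Y3 = 3/14; threaded value p + q = 17; r = -5; remainder = value at the root: 7*(-5)^3 - 6*(-5)^2 + 9*(-5)^1 + 1 = (-875) + (-150) + (-45) + (1) = -1069; answer -1069

-1069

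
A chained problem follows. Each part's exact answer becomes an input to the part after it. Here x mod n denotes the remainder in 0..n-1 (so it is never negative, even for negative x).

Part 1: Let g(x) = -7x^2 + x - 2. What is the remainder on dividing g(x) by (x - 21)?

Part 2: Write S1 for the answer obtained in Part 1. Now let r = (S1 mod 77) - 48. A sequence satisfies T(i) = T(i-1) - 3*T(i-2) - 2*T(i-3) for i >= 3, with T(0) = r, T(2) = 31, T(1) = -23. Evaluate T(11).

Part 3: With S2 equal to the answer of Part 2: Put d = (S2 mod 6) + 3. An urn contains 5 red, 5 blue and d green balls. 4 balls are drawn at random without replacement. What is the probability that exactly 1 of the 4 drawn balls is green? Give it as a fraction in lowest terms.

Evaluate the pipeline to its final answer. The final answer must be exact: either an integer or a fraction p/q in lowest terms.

480/1001

Part 1: remainder = value at the root: -7*(21)^2 + 1*(21)^1 - 2 = (-3087) + (21) + (-2) = -3068; answer -3068
Part 2: S1 = -3068; r = -36; T(3) = 1*(31) - 3*(-23) - 2*(-36) = 172; iterating: T(3)=172, T(4)=125, T(5)=-453, T(6)=-1172, T(7)=-63, T(8)=4359, T(9)=6892, T(10)=-6059, T(11)=-35453; answer -35453
Part 3: S2 = -35453; d = 4; total draws C(14,4) = 1001; favorable C(4,1)*C(10,3) = 480; P = 480/1001; answer 480/1001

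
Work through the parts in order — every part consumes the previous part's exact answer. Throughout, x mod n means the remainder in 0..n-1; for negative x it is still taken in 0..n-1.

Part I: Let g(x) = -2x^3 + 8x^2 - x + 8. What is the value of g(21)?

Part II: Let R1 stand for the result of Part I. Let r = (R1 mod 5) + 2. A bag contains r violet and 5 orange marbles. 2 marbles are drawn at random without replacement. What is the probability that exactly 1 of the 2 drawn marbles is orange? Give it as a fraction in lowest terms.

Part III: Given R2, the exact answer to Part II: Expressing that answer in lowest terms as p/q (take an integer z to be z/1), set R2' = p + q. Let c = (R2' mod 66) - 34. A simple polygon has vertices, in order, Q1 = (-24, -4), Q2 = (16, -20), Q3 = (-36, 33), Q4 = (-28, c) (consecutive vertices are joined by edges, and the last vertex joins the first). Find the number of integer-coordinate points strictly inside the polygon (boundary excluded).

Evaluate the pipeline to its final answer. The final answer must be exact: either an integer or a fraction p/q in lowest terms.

808

Part I: -2*(21)^3 + 8*(21)^2 - 1*(21)^1 + 8 = (-18522) + (3528) + (-21) + (8) = -15007; answer -15007
Part II: R1 = -15007; r = 5; total draws C(10,2) = 45; favorable C(5,1)*C(5,1) = 25; P = 5/9; answer 5/9
Part III: R2 = 5/9; threaded value p + q = 14; c = -20; cross terms: (-24*-20 - 16*-4)=544, (16*33 - -36*-20)=-192, (-36*-20 - -28*33)=1644, (-28*-4 - -24*-20)=-368; twice the area = |1628| = 1628; area = 814; boundary points = 8 + 1 + 1 + 4 = 14; strictly interior points = area - boundary/2 + 1 = 808; answer 808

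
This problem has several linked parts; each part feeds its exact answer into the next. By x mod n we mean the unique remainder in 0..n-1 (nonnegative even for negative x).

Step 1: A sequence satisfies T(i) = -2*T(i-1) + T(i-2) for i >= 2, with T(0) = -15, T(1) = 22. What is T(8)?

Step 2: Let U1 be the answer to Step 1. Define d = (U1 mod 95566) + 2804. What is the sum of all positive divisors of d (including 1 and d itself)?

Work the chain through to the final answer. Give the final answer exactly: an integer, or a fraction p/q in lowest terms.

128720

Step 1: T(2) = -2*(22) + 1*(-15) = -59; iterating: T(2)=-59, T(3)=140, T(4)=-339, T(5)=818, T(6)=-1975, T(7)=4768, T(8)=-11511; answer -11511
Step 2: U1 = -11511; d = 86859; 86859 = 3^3 * 3217; sigma = (1 + 3 + 9 + 27) * (1 + 3217) = 40 * 3218 = 128720; answer 128720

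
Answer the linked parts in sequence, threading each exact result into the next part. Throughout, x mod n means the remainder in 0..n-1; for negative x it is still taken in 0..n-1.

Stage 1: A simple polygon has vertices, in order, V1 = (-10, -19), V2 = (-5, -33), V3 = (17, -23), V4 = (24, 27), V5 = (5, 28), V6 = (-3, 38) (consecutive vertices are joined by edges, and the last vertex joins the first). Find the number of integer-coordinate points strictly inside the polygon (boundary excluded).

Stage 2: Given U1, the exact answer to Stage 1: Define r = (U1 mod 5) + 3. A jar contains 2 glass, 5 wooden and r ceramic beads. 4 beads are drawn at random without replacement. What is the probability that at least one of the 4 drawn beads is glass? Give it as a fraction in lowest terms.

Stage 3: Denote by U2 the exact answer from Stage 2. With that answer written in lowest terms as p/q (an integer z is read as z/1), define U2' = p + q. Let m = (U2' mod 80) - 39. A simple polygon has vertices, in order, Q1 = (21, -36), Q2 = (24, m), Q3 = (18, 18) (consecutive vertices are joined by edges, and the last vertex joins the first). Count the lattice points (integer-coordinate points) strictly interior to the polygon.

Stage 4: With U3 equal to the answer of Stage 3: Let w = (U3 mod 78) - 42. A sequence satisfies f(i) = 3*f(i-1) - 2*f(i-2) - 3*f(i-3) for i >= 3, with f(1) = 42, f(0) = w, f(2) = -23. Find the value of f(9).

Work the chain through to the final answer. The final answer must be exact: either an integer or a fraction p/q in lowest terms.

21537

Stage 1: cross terms: (-10*-33 - -5*-19)=235, (-5*-23 - 17*-33)=676, (17*27 - 24*-23)=1011, (24*28 - 5*27)=537, (5*38 - -3*28)=274, (-3*-19 - -10*38)=437; twice the area = |3170| = 3170; area = 1585; boundary points = 1 + 2 + 1 + 1 + 2 + 1 = 8; strictly interior points = area - boundary/2 + 1 = 1582; answer 1582
Stage 2: U1 = 1582; r = 5; total draws C(12,4) = 495; complement C(10,4) = 210; favorable 495 - 210 = 285; P = 19/33; answer 19/33
Stage 3: U2 = 19/33; threaded value p + q = 52; m = 13; cross terms: (21*13 - 24*-36)=1137, (24*18 - 18*13)=198, (18*-36 - 21*18)=-1026; twice the area = |309| = 309; area = 309/2; boundary points = 1 + 1 + 3 = 5; strictly interior points = area - boundary/2 + 1 = 153; answer 153
Stage 4: U3 = 153; w = 33; f(3) = 3*(-23) - 2*(42) - 3*(33) = -252; iterating: f(3)=-252, f(4)=-836, f(5)=-1935, f(6)=-3377, f(7)=-3753, f(8)=1300, f(9)=21537; answer 21537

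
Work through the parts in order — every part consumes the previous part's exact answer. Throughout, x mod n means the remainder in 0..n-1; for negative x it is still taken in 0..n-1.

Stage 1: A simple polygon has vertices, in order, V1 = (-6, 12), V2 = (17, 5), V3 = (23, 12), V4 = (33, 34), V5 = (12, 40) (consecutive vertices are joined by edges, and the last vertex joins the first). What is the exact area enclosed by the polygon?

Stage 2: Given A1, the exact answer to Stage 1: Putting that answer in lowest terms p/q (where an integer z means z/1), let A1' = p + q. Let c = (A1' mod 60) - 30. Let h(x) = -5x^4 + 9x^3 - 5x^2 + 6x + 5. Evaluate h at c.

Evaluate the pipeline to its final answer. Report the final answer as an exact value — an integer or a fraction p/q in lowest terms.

Stage 1: cross terms: (-6*5 - 17*12)=-234, (17*12 - 23*5)=89, (23*34 - 33*12)=386, (33*40 - 12*34)=912, (12*12 - -6*40)=384; twice the area = |1537| = 1537; area = 1537/2; answer 1537/2
Stage 2: A1 = 1537/2; threaded value p + q = 1539; c = 9; -5*(9)^4 + 9*(9)^3 - 5*(9)^2 + 6*(9)^1 + 5 = (-32805) + (6561) + (-405) + (54) + (5) = -26590; answer -26590

-26590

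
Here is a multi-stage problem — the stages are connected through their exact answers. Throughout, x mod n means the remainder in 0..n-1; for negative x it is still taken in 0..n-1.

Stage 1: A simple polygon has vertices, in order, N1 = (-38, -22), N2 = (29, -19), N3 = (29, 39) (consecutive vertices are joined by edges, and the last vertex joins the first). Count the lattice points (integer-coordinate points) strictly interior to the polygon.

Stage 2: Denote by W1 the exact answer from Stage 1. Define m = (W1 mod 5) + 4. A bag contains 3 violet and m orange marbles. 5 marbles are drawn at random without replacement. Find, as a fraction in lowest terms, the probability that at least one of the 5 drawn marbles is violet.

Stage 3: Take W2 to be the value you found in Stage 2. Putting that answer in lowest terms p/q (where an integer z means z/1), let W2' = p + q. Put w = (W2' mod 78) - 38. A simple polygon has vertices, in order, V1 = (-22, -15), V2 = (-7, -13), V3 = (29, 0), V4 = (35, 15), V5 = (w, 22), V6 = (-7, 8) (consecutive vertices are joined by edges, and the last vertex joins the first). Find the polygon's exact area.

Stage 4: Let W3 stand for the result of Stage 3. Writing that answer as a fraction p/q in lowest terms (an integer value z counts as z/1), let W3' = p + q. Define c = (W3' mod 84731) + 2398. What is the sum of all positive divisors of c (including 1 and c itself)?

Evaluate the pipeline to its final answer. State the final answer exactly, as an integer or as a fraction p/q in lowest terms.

6840

Stage 1: cross terms: (-38*-19 - 29*-22)=1360, (29*39 - 29*-19)=1682, (29*-22 - -38*39)=844; twice the area = |3886| = 3886; area = 1943; boundary points = 1 + 58 + 1 = 60; strictly interior points = area - boundary/2 + 1 = 1914; answer 1914
Stage 2: W1 = 1914; m = 8; total draws C(11,5) = 462; complement C(8,5) = 56; favorable 462 - 56 = 406; P = 29/33; answer 29/33
Stage 3: W2 = 29/33; threaded value p + q = 62; w = 24; cross terms: (-22*-13 - -7*-15)=181, (-7*0 - 29*-13)=377, (29*15 - 35*0)=435, (35*22 - 24*15)=410, (24*8 - -7*22)=346, (-7*-15 - -22*8)=281; twice the area = |2030| = 2030; area = 1015; answer 1015
Stage 4: W3 = 1015; threaded value p + q = 1016; c = 3414; 3414 = 2 * 3 * 569; sigma = (1 + 2) * (1 + 3) * (1 + 569) = 3 * 4 * 570 = 6840; answer 6840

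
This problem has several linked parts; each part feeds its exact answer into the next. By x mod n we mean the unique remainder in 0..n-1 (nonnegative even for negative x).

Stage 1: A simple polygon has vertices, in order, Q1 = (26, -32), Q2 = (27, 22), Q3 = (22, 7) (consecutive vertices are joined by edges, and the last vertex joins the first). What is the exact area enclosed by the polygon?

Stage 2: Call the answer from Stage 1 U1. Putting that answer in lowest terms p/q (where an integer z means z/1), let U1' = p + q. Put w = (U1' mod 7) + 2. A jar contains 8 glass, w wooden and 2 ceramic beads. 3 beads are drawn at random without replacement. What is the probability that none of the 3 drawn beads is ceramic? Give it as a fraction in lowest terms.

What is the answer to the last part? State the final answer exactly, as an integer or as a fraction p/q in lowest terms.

Stage 1: cross terms: (26*22 - 27*-32)=1436, (27*7 - 22*22)=-295, (22*-32 - 26*7)=-886; twice the area = |255| = 255; area = 255/2; answer 255/2
Stage 2: U1 = 255/2; threaded value p + q = 257; w = 7; total draws C(17,3) = 680; favorable C(15,3) = 455; P = 91/136; answer 91/136

91/136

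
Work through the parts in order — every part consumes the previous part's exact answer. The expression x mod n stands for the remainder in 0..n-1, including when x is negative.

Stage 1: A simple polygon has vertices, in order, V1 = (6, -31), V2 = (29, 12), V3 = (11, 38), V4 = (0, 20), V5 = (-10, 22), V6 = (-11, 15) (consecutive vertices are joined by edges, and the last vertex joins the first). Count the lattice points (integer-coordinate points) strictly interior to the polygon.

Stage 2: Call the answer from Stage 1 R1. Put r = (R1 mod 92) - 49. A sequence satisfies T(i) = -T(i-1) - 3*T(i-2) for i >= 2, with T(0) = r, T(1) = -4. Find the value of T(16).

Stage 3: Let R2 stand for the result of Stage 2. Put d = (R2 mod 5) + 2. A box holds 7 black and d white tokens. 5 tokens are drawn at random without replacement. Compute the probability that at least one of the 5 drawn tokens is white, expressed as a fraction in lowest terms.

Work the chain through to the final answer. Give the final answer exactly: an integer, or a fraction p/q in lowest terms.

Stage 1: cross terms: (6*12 - 29*-31)=971, (29*38 - 11*12)=970, (11*20 - 0*38)=220, (0*22 - -10*20)=200, (-10*15 - -11*22)=92, (-11*-31 - 6*15)=251; twice the area = |2704| = 2704; area = 1352; boundary points = 1 + 2 + 1 + 2 + 1 + 1 = 8; strictly interior points = area - boundary/2 + 1 = 1349; answer 1349
Stage 2: R1 = 1349; r = 12; T(2) = -1*(-4) - 3*(12) = -32; iterating: T(2)=-32, T(3)=44, T(4)=52, T(5)=-184, T(6)=28, T(7)=524, T(8)=-608, T(9)=-964, T(10)=2788, T(11)=104, T(12)=-8468, T(13)=8156, T(14)=17248, T(15)=-41716, T(16)=-10028; answer -10028
Stage 3: R2 = -10028; d = 4; total draws C(11,5) = 462; complement C(7,5) = 21; favorable 462 - 21 = 441; P = 21/22; answer 21/22

21/22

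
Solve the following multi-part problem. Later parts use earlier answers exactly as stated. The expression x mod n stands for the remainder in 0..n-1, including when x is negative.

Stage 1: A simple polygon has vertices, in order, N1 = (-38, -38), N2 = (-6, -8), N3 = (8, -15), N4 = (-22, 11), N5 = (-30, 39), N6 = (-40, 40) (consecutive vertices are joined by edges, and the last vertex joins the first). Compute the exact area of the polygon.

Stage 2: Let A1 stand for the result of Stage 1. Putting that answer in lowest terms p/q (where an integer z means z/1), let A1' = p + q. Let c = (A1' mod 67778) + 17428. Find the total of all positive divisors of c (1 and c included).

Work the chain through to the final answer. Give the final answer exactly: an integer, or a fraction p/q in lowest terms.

18860

Stage 1: cross terms: (-38*-8 - -6*-38)=76, (-6*-15 - 8*-8)=154, (8*11 - -22*-15)=-242, (-22*39 - -30*11)=-528, (-30*40 - -40*39)=360, (-40*-38 - -38*40)=3040; twice the area = |2860| = 2860; area = 1430; answer 1430
Stage 2: A1 = 1430; threaded value p + q = 1431; c = 18859; 18859 is prime, so its only divisors are 1 and 18859; sigma = 1 + 18859 = 18860; answer 18860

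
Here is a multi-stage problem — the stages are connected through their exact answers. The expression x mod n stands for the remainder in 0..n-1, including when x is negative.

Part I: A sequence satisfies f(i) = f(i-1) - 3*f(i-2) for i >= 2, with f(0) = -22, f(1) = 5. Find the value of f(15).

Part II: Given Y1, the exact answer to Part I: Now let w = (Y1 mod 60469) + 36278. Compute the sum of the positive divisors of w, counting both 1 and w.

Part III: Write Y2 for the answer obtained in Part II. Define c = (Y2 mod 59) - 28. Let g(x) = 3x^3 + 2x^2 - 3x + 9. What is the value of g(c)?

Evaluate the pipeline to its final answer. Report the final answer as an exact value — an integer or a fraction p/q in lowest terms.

-3709

Part I: f(2) = 1*(5) - 3*(-22) = 71; iterating: f(2)=71, f(3)=56, f(4)=-157, f(5)=-325, f(6)=146, f(7)=1121, f(8)=683, f(9)=-2680, f(10)=-4729, f(11)=3311, f(12)=17498, f(13)=7565, f(14)=-44929, f(15)=-67624; answer -67624
Part II: Y1 = -67624; w = 89592; 89592 = 2^3 * 3 * 3733; sigma = (1 + 2 + 4 + 8) * (1 + 3) * (1 + 3733) = 15 * 4 * 3734 = 224040; answer 224040
Part III: Y2 = 224040; c = -11; 3*(-11)^3 + 2*(-11)^2 - 3*(-11)^1 + 9 = (-3993) + (242) + (33) + (9) = -3709; answer -3709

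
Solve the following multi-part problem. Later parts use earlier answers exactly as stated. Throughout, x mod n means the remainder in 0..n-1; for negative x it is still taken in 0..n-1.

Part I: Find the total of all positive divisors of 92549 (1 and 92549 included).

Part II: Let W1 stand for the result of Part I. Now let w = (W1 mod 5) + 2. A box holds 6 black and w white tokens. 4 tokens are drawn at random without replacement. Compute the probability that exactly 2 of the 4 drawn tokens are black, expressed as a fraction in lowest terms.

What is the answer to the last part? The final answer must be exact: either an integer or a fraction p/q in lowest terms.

Part I: 92549 = 19 * 4871; sigma = (1 + 19) * (1 + 4871) = 20 * 4872 = 97440; answer 97440
Part II: W1 = 97440; w = 2; total draws C(8,4) = 70; favorable C(6,2)*C(2,2) = 15; P = 3/14; answer 3/14

3/14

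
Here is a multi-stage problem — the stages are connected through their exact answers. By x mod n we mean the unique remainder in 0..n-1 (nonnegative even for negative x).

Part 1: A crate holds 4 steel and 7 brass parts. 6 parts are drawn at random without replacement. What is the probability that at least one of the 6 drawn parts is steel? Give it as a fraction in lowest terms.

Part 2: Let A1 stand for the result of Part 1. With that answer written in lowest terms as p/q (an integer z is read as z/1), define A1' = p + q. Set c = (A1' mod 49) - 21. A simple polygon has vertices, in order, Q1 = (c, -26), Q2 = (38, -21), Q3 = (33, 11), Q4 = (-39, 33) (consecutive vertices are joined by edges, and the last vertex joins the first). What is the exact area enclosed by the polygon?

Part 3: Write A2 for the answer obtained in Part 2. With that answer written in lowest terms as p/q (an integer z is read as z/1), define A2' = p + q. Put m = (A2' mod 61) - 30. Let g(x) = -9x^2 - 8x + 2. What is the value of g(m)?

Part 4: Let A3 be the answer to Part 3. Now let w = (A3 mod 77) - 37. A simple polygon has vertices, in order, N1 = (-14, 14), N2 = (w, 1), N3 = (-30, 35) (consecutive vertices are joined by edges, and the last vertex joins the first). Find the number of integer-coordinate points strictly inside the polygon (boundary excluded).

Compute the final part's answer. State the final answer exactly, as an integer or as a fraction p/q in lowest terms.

Part 1: total draws C(11,6) = 462; complement C(7,6) = 7; favorable 462 - 7 = 455; P = 65/66; answer 65/66
Part 2: A1 = 65/66; threaded value p + q = 131; c = 12; cross terms: (12*-21 - 38*-26)=736, (38*11 - 33*-21)=1111, (33*33 - -39*11)=1518, (-39*-26 - 12*33)=618; twice the area = |3983| = 3983; area = 3983/2; answer 3983/2
Part 3: A2 = 3983/2; threaded value p + q = 3985; m = -10; -9*(-10)^2 - 8*(-10)^1 + 2 = (-900) + (80) + (2) = -818; answer -818
Part 4: A3 = -818; w = -8; cross terms: (-14*1 - -8*14)=98, (-8*35 - -30*1)=-250, (-30*14 - -14*35)=70; twice the area = |-82| = 82; area = 41; boundary points = 1 + 2 + 1 = 4; strictly interior points = area - boundary/2 + 1 = 40; answer 40

40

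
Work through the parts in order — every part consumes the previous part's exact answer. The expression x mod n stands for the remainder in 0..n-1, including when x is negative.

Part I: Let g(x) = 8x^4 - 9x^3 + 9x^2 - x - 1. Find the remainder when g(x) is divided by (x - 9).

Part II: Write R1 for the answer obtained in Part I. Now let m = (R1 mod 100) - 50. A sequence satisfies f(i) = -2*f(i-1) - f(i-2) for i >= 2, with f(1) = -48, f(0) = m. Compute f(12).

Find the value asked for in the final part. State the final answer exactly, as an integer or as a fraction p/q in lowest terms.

Part I: remainder = value at the root: 8*(9)^4 - 9*(9)^3 + 9*(9)^2 - 1*(9)^1 - 1 = (52488) + (-6561) + (729) + (-9) + (-1) = 46646; answer 46646
Part II: R1 = 46646; m = -4; f(2) = -2*(-48) - 1*(-4) = 100; iterating: f(2)=100, f(3)=-152, f(4)=204, f(5)=-256, f(6)=308, f(7)=-360, f(8)=412, f(9)=-464, f(10)=516, f(11)=-568, f(12)=620; answer 620

620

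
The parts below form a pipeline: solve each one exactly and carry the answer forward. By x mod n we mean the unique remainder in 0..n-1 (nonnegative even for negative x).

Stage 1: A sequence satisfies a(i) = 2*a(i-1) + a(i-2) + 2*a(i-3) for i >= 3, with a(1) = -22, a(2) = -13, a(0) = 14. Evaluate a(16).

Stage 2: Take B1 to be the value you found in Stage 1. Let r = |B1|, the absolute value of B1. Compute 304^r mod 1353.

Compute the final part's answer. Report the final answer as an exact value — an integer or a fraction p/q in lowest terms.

1174

Stage 1: a(3) = 2*(-13) + 1*(-22) + 2*(14) = -20; iterating: a(3)=-20, a(4)=-97, a(5)=-240, a(6)=-617, a(7)=-1668, a(8)=-4433, a(9)=-11768, a(10)=-31305, a(11)=-83244, a(12)=-221329, a(13)=-588512, a(14)=-1564841, a(15)=-4160852, a(16)=-11063569; answer -11063569
Stage 2: B1 = -11063569; r = 11063569; squarings mod 1353: 304^1=304, 304^2=412, 304^4=619, 304^8=262, 304^16=994, 304^32=346, 304^64=652, 304^128=262, 304^256=994, 304^512=346, 304^1024=652, 304^2048=262, 304^4096=994, 304^8192=346, 304^16384=652, 304^32768=262, 304^65536=994, 304^131072=346, 304^262144=652, 304^524288=262, 304^1048576=994, 304^2097152=346, 304^4194304=652, 304^8388608=262; 304^11063569 = 304^1 * 304^16 * 304^256 * 304^4096 * 304^16384 * 304^32768 * 304^524288 * 304^2097152 * 304^8388608 = 1174 (mod 1353); answer 1174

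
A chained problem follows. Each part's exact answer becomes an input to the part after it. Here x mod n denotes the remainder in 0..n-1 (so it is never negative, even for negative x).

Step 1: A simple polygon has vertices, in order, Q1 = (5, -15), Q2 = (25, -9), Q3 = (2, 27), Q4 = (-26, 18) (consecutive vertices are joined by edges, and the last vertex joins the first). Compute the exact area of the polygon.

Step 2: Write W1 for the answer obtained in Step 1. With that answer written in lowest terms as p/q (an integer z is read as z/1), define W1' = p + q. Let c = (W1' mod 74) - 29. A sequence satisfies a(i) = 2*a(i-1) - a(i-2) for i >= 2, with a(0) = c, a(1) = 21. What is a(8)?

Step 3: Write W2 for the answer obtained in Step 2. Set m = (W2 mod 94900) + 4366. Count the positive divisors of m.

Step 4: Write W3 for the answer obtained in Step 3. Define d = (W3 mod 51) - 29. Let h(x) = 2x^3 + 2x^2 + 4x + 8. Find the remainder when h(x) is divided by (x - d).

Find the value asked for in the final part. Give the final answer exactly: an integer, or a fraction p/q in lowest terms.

Step 1: cross terms: (5*-9 - 25*-15)=330, (25*27 - 2*-9)=693, (2*18 - -26*27)=738, (-26*-15 - 5*18)=300; twice the area = |2061| = 2061; area = 2061/2; answer 2061/2
Step 2: W1 = 2061/2; threaded value p + q = 2063; c = 36; a(2) = 2*(21) - 1*(36) = 6; iterating: a(2)=6, a(3)=-9, a(4)=-24, a(5)=-39, a(6)=-54, a(7)=-69, a(8)=-84; answer -84
Step 3: W2 = -84; m = 99182; 99182 = 2 * 101 * 491; number of divisors = (1+1) * (1+1) * (1+1) = 8; answer 8
Step 4: W3 = 8; d = -21; remainder = value at the root: 2*(-21)^3 + 2*(-21)^2 + 4*(-21)^1 + 8 = (-18522) + (882) + (-84) + (8) = -17716; answer -17716

-17716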